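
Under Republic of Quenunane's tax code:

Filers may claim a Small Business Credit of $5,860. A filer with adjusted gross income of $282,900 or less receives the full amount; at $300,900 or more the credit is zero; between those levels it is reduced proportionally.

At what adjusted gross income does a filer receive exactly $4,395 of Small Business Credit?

$4,395 is 4,395/5,860 of the full $5,860, so 1,465/5,860 of the $18,000 range has been used: income = $282,900 + $18,000 × 1,465/5,860 = $287,400.

$287,400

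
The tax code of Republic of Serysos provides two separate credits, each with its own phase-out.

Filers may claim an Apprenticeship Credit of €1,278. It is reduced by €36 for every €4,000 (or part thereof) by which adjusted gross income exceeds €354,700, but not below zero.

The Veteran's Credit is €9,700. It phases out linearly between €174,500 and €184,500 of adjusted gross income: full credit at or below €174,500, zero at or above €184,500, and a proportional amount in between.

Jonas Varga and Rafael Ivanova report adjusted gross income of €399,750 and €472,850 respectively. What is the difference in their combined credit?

Jonas (€399,750): Apprenticeship Credit: income exceeds €354,700 by €45,050, which is 12 full-or-partial €4,000 increments; reduction = 12 × €36 = €432, leaving €846. Veteran's Credit: €399,750 is at or above €184,500, so the credit is €0. total €846 + €0 = €846
Rafael (€472,850): Apprenticeship Credit: income exceeds €354,700 by €118,150, which is 30 full-or-partial €4,000 increments; reduction = 30 × €36 = €1,080, leaving €198. Veteran's Credit: €472,850 is at or above €184,500, so the credit is €0. total €198 + €0 = €198
Difference: |€846 − €198| = €648.

€648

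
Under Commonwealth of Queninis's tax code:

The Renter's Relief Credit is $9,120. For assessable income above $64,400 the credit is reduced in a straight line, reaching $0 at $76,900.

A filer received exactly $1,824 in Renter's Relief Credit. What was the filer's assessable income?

$1,824 is 1,824/9,120 of the full $9,120, so 7,296/9,120 of the $12,500 range has been used: income = $64,400 + $12,500 × 7,296/9,120 = $74,400.

$74,400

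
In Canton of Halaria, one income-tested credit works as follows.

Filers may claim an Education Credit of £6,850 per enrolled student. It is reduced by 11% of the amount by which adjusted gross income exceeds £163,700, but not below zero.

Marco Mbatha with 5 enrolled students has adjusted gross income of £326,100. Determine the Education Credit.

Education Credit: base = 5 × £6,850 = £34,250. 11% of the £162,400 excess over £163,700 is £17,864; credit = £34,250 − £17,864 = £16,386.

£16,386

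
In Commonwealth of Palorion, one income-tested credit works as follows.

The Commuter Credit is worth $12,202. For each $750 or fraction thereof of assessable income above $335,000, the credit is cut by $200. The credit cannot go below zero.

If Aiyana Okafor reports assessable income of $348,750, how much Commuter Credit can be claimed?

Commuter Credit: income exceeds $335,000 by $13,750, which is 19 full-or-partial $750 increments; reduction = 19 × $200 = $3,800, leaving $8,402.

$8,402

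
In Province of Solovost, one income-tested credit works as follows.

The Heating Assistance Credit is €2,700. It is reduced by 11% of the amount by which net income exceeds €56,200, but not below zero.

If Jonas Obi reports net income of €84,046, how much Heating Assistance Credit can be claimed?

Heating Assistance Credit: 11% of the €27,846 excess over €56,200 is €3,063.06 ≥ base, so the credit is €0.

€0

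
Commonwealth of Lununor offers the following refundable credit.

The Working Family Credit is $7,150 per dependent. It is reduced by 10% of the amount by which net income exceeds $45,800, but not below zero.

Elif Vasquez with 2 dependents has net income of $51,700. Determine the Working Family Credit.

Working Family Credit: base = 2 × $7,150 = $14,300. 10% of the $5,900 excess over $45,800 is $590; credit = $14,300 − $590 = $13,710.

$13,710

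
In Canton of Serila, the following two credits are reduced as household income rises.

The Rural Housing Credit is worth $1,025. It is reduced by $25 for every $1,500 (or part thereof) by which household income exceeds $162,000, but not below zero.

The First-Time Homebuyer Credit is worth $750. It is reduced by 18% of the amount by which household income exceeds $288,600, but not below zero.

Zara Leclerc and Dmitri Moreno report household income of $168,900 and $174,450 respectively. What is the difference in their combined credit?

$100

Zara ($168,900): Rural Housing Credit: income exceeds $162,000 by $6,900, which is 5 full-or-partial $1,500 increments; reduction = 5 × $25 = $125, leaving $900. First-Time Homebuyer Credit: $168,900 is at or below the $288,600 threshold, so the full $750 applies. total $900 + $750 = $1,650
Dmitri ($174,450): Rural Housing Credit: income exceeds $162,000 by $12,450, which is 9 full-or-partial $1,500 increments; reduction = 9 × $25 = $225, leaving $800. First-Time Homebuyer Credit: $174,450 is at or below the $288,600 threshold, so the full $750 applies. total $800 + $750 = $1,550
Difference: |$1,650 − $1,550| = $100.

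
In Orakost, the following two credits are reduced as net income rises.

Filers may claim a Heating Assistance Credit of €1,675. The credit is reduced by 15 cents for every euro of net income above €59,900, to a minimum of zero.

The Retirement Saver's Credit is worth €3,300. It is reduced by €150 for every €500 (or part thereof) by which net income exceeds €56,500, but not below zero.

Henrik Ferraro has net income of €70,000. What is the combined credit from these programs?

Heating Assistance Credit: 15% of the €10,100 excess over €59,900 is €1,515; credit = €1,675 − €1,515 = €160.
Retirement Saver's Credit: income exceeds €56,500 by €13,500 → 27 increments × €150 = €4,050 ≥ base, so the credit is €0.
Total: €160 + €0 = €160.

€160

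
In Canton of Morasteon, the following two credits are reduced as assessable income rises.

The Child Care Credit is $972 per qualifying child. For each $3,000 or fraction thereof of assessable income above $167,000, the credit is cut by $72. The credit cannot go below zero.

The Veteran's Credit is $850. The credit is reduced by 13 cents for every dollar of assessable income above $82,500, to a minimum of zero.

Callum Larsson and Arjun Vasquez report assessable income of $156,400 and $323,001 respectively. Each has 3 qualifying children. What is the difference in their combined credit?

$2,916

Callum ($156,400): Child Care Credit: base = 3 × $972 = $2,916. $156,400 is at or below the $167,000 threshold, so the full $2,916 applies. Veteran's Credit: 13% of the $73,900 excess over $82,500 is $9,607 ≥ base, so the credit is $0. total $2,916 + $0 = $2,916
Arjun ($323,001): Child Care Credit: base = 3 × $972 = $2,916. income exceeds $167,000 by $156,001 → 53 increments × $72 = $3,816 ≥ base, so the credit is $0. Veteran's Credit: 13% of the $240,501 excess over $82,500 is $31,265.13 ≥ base, so the credit is $0. total $0 + $0 = $0
Difference: |$2,916 − $0| = $2,916.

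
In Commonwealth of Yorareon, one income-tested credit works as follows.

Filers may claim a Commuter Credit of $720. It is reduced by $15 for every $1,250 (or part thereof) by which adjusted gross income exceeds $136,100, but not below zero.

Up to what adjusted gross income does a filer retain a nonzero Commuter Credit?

After 47 increments the reduction is 47 × $15 = $705, leaving $15; one more increment wipes it out. Increment 47 ends at excess 47 × $1,250 = $58,750, so the highest qualifying income is $136,100 + $58,750 = $194,850.

$194,850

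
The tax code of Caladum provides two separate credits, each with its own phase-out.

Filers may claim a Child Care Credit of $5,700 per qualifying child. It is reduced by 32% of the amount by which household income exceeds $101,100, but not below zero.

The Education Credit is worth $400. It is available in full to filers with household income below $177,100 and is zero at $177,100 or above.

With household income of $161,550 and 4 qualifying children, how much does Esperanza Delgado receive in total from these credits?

Child Care Credit: base = 4 × $5,700 = $22,800. 32% of the $60,450 excess over $101,100 is $19,344; credit = $22,800 − $19,344 = $3,456.
Education Credit: $161,550 is below the $177,100 cutoff, so the full $400 applies.
Total: $3,456 + $400 = $3,856.

$3,856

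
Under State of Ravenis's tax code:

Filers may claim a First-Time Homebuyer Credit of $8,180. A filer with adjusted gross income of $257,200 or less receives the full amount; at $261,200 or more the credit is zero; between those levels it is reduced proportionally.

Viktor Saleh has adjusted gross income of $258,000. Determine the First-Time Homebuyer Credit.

$6,544

First-Time Homebuyer Credit: $258,000 is $800 into a $4,000 phase-out range, leaving 3,200/4,000 of the credit: $8,180 × 3,200/4,000 = $6,544.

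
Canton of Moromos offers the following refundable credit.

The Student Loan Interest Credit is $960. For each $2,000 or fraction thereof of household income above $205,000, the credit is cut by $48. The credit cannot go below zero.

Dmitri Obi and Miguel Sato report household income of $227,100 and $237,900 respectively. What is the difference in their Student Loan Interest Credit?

Dmitri ($227,100): Student Loan Interest Credit: income exceeds $205,000 by $22,100, which is 12 full-or-partial $2,000 increments; reduction = 12 × $48 = $576, leaving $384.
Miguel ($237,900): Student Loan Interest Credit: income exceeds $205,000 by $32,900, which is 17 full-or-partial $2,000 increments; reduction = 17 × $48 = $816, leaving $144.
Difference: |$384 − $144| = $240.

$240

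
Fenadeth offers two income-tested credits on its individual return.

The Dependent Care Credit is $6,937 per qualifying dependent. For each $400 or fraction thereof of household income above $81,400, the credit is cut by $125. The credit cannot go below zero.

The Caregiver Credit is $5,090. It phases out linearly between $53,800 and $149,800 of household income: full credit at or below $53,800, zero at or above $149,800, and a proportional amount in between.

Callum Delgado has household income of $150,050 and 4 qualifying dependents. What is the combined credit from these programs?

$6,248

Dependent Care Credit: base = 4 × $6,937 = $27,748. income exceeds $81,400 by $68,650, which is 172 full-or-partial $400 increments; reduction = 172 × $125 = $21,500, leaving $6,248.
Caregiver Credit: $150,050 is at or above $149,800, so the credit is $0.
Total: $6,248 + $0 = $6,248.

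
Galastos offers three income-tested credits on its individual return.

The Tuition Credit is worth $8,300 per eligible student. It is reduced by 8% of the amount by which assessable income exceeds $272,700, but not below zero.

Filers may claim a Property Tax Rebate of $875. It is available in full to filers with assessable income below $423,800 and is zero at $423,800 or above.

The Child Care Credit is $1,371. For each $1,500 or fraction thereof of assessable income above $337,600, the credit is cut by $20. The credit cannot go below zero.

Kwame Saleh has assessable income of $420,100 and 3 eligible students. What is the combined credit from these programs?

Tuition Credit: base = 3 × $8,300 = $24,900. 8% of the $147,400 excess over $272,700 is $11,792; credit = $24,900 − $11,792 = $13,108.
Property Tax Rebate: $420,100 is below the $423,800 cutoff, so the full $875 applies.
Child Care Credit: income exceeds $337,600 by $82,500, which is 55 full-or-partial $1,500 increments; reduction = 55 × $20 = $1,100, leaving $271.
Total: $13,108 + $875 + $271 = $14,254.

$14,254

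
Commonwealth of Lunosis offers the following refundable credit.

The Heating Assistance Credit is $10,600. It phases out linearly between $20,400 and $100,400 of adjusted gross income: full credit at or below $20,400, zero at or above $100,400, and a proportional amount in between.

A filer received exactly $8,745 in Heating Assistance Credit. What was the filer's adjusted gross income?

$34,400

$8,745 is 8,745/10,600 of the full $10,600, so 1,855/10,600 of the $80,000 range has been used: income = $20,400 + $80,000 × 1,855/10,600 = $34,400.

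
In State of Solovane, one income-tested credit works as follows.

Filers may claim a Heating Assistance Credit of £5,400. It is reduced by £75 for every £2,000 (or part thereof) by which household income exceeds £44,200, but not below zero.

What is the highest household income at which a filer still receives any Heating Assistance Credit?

£186,200

After 71 increments the reduction is 71 × £75 = £5,325, leaving £75; one more increment wipes it out. Increment 71 ends at excess 71 × £2,000 = £142,000, so the highest qualifying income is £44,200 + £142,000 = £186,200.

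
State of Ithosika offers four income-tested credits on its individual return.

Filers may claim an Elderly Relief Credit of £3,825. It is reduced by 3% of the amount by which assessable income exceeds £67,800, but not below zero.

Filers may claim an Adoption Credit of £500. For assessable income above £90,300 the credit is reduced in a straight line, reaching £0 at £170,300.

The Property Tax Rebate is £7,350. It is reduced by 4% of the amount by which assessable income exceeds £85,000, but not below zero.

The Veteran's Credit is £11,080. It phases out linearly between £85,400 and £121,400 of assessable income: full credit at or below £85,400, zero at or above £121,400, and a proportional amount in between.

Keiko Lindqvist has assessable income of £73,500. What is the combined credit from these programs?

£22,584

Elderly Relief Credit: 3% of the £5,700 excess over £67,800 is £171; credit = £3,825 − £171 = £3,654.
Adoption Credit: £73,500 is at or below the £90,300 threshold, so the full £500 applies.
Property Tax Rebate: £73,500 is at or below the £85,000 threshold, so the full £7,350 applies.
Veteran's Credit: £73,500 is at or below the £85,400 threshold, so the full £11,080 applies.
Total: £3,654 + £500 + £7,350 + £11,080 = £22,584.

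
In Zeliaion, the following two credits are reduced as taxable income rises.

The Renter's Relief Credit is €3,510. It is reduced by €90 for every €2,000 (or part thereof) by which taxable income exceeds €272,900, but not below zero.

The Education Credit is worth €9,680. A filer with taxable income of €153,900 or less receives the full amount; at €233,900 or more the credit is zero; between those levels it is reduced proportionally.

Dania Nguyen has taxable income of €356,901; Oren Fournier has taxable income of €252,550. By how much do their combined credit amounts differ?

Dania (€356,901): Renter's Relief Credit: income exceeds €272,900 by €84,001 → 43 increments × €90 = €3,870 ≥ base, so the credit is €0. Education Credit: €356,901 is at or above €233,900, so the credit is €0. total €0 + €0 = €0
Oren (€252,550): Renter's Relief Credit: €252,550 is at or below the €272,900 threshold, so the full €3,510 applies. Education Credit: €252,550 is at or above €233,900, so the credit is €0. total €3,510 + €0 = €3,510
Difference: |€0 − €3,510| = €3,510.

€3,510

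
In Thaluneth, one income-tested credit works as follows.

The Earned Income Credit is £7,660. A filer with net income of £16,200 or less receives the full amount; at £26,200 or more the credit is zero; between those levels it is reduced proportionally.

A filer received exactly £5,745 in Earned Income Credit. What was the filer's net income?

£5,745 is 5,745/7,660 of the full £7,660, so 1,915/7,660 of the £10,000 range has been used: income = £16,200 + £10,000 × 1,915/7,660 = £18,700.

£18,700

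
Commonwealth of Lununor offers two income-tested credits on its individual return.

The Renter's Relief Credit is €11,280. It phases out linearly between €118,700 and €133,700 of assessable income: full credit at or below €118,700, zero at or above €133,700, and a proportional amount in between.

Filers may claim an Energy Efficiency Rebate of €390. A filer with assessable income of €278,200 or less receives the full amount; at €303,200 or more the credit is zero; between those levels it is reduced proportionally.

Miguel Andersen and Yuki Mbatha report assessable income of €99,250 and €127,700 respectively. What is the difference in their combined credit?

Miguel (€99,250): Renter's Relief Credit: €99,250 is at or below the €118,700 threshold, so the full €11,280 applies. Energy Efficiency Rebate: €99,250 is at or below the €278,200 threshold, so the full €390 applies. total €11,280 + €390 = €11,670
Yuki (€127,700): Renter's Relief Credit: €127,700 is €9,000 into a €15,000 phase-out range, leaving 6,000/15,000 of the credit: €11,280 × 6,000/15,000 = €4,512. Energy Efficiency Rebate: €127,700 is at or below the €278,200 threshold, so the full €390 applies. total €4,512 + €390 = €4,902
Difference: |€11,670 − €4,902| = €6,768.

€6,768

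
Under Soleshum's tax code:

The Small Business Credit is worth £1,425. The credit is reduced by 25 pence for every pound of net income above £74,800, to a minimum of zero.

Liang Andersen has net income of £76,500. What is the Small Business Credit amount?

£1,000

Small Business Credit: 25% of the £1,700 excess over £74,800 is £425; credit = £1,425 − £425 = £1,000.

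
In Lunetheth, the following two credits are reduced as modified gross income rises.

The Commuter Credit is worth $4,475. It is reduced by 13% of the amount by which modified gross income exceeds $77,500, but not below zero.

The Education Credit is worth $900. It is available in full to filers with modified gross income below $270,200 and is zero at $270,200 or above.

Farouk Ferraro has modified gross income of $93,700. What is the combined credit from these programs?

Commuter Credit: 13% of the $16,200 excess over $77,500 is $2,106; credit = $4,475 − $2,106 = $2,369.
Education Credit: $93,700 is below the $270,200 cutoff, so the full $900 applies.
Total: $2,369 + $900 = $3,269.

$3,269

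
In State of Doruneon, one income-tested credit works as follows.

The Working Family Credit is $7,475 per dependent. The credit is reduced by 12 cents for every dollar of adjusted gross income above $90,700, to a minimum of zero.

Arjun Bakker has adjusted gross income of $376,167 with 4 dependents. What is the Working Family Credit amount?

Working Family Credit: base = 4 × $7,475 = $29,900. 12% of the $285,467 excess over $90,700 is $34,256.04 ≥ base, so the credit is $0.

$0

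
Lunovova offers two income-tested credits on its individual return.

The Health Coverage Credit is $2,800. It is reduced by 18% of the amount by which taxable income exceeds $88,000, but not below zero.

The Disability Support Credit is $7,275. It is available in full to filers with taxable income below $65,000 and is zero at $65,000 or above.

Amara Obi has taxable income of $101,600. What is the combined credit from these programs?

$352

Health Coverage Credit: 18% of the $13,600 excess over $88,000 is $2,448; credit = $2,800 − $2,448 = $352.
Disability Support Credit: $101,600 meets or exceeds the $65,000 cutoff, so the credit is $0.
Total: $352 + $0 = $352.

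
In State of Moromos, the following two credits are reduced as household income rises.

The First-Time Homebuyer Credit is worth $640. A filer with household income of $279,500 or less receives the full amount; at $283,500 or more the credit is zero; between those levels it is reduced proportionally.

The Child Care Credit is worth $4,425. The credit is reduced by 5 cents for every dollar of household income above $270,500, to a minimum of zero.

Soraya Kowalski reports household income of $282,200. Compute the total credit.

First-Time Homebuyer Credit: $282,200 is $2,700 into a $4,000 phase-out range, leaving 1,300/4,000 of the credit: $640 × 1,300/4,000 = $208.
Child Care Credit: 5% of the $11,700 excess over $270,500 is $585; credit = $4,425 − $585 = $3,840.
Total: $208 + $3,840 = $4,048.

$4,048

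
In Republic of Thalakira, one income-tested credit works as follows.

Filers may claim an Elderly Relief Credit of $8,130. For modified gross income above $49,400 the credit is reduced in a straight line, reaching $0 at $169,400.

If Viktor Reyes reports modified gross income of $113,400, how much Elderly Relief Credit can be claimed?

$3,794

Elderly Relief Credit: $113,400 is $64,000 into a $120,000 phase-out range, leaving 56,000/120,000 of the credit: $8,130 × 56,000/120,000 = $3,794.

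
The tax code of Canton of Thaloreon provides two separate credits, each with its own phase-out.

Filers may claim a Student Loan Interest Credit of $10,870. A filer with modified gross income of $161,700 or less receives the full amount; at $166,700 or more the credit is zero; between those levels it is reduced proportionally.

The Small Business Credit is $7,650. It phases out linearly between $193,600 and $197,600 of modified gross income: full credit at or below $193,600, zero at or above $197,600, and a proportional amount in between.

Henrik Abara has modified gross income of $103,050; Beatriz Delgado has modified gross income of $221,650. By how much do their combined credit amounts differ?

Henrik ($103,050): Student Loan Interest Credit: $103,050 is at or below the $161,700 threshold, so the full $10,870 applies. Small Business Credit: $103,050 is at or below the $193,600 threshold, so the full $7,650 applies. total $10,870 + $7,650 = $18,520
Beatriz ($221,650): Student Loan Interest Credit: $221,650 is at or above $166,700, so the credit is $0. Small Business Credit: $221,650 is at or above $197,600, so the credit is $0. total $0 + $0 = $0
Difference: |$18,520 − $0| = $18,520.

$18,520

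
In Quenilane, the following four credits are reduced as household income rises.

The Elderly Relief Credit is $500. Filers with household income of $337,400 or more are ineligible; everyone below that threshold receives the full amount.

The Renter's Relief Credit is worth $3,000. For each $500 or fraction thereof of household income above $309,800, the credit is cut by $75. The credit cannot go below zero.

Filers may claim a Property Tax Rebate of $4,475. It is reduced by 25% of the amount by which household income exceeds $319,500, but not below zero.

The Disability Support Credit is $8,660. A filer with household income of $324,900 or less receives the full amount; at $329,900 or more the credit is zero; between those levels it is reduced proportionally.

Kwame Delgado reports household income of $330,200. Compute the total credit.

Elderly Relief Credit: $330,200 is below the $337,400 cutoff, so the full $500 applies.
Renter's Relief Credit: income exceeds $309,800 by $20,400 → 41 increments × $75 = $3,075 ≥ base, so the credit is $0.
Property Tax Rebate: 25% of the $10,700 excess over $319,500 is $2,675; credit = $4,475 − $2,675 = $1,800.
Disability Support Credit: $330,200 is at or above $329,900, so the credit is $0.
Total: $500 + $0 + $1,800 + $0 = $2,300.

$2,300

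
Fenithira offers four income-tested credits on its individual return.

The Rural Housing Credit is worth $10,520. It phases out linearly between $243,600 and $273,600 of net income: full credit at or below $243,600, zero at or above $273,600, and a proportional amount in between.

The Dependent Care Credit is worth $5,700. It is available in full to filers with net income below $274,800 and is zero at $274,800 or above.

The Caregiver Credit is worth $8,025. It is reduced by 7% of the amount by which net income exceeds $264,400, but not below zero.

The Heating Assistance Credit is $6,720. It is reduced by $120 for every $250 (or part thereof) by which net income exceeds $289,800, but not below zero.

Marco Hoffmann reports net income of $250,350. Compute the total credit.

$28,598

Rural Housing Credit: $250,350 is $6,750 into a $30,000 phase-out range, leaving 23,250/30,000 of the credit: $10,520 × 23,250/30,000 = $8,153.
Dependent Care Credit: $250,350 is below the $274,800 cutoff, so the full $5,700 applies.
Caregiver Credit: $250,350 is at or below the $264,400 threshold, so the full $8,025 applies.
Heating Assistance Credit: $250,350 is at or below the $289,800 threshold, so the full $6,720 applies.
Total: $8,153 + $5,700 + $8,025 + $6,720 = $28,598.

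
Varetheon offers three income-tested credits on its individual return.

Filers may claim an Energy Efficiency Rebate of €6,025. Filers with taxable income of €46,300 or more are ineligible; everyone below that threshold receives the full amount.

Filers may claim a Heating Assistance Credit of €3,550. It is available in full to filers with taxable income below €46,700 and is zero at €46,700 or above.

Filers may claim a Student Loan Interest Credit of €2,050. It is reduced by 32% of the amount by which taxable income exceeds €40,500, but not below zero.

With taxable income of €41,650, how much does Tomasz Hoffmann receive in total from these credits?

Energy Efficiency Rebate: €41,650 is below the €46,300 cutoff, so the full €6,025 applies.
Heating Assistance Credit: €41,650 is below the €46,700 cutoff, so the full €3,550 applies.
Student Loan Interest Credit: 32% of the €1,150 excess over €40,500 is €368; credit = €2,050 − €368 = €1,682.
Total: €6,025 + €3,550 + €1,682 = €11,257.

€11,257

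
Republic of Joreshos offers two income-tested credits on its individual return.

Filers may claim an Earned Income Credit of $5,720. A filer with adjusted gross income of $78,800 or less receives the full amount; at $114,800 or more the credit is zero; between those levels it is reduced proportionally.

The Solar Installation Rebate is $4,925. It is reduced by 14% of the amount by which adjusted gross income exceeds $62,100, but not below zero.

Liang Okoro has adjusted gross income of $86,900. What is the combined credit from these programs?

$5,886

Earned Income Credit: $86,900 is $8,100 into a $36,000 phase-out range, leaving 27,900/36,000 of the credit: $5,720 × 27,900/36,000 = $4,433.
Solar Installation Rebate: 14% of the $24,800 excess over $62,100 is $3,472; credit = $4,925 − $3,472 = $1,453.
Total: $4,433 + $1,453 = $5,886.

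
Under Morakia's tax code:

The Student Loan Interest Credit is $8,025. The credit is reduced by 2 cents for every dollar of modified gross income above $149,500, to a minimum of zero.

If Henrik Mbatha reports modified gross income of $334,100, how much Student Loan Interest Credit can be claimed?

Student Loan Interest Credit: 2% of the $184,600 excess over $149,500 is $3,692; credit = $8,025 − $3,692 = $4,333.

$4,333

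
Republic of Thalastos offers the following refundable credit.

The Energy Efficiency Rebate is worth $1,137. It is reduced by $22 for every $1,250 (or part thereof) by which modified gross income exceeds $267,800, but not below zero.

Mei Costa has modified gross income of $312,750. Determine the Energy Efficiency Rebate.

$345

Energy Efficiency Rebate: income exceeds $267,800 by $44,950, which is 36 full-or-partial $1,250 increments; reduction = 36 × $22 = $792, leaving $345.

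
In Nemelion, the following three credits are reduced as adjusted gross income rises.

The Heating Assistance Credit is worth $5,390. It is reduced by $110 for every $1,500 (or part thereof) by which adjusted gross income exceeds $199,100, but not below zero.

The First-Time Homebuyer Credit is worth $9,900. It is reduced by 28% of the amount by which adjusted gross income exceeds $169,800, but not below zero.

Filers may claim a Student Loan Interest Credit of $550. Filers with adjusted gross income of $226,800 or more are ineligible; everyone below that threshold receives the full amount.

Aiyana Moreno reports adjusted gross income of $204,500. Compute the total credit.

Heating Assistance Credit: income exceeds $199,100 by $5,400, which is 4 full-or-partial $1,500 increments; reduction = 4 × $110 = $440, leaving $4,950.
First-Time Homebuyer Credit: 28% of the $34,700 excess over $169,800 is $9,716; credit = $9,900 − $9,716 = $184.
Student Loan Interest Credit: $204,500 is below the $226,800 cutoff, so the full $550 applies.
Total: $4,950 + $184 + $550 = $5,684.

$5,684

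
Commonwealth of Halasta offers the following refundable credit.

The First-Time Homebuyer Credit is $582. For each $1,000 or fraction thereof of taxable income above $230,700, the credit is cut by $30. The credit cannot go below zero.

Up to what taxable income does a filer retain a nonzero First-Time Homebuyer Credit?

After 19 increments the reduction is 19 × $30 = $570, leaving $12; one more increment wipes it out. Increment 19 ends at excess 19 × $1,000 = $19,000, so the highest qualifying income is $230,700 + $19,000 = $249,700.

$249,700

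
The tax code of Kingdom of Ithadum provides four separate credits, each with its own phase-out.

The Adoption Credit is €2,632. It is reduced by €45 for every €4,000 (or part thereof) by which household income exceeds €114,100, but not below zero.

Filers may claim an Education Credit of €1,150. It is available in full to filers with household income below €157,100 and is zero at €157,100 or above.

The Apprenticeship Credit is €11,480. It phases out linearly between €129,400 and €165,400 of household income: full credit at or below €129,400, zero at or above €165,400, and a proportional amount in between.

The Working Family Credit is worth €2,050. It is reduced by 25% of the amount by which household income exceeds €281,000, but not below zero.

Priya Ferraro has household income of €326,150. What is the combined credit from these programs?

Adoption Credit: income exceeds €114,100 by €212,050, which is 54 full-or-partial €4,000 increments; reduction = 54 × €45 = €2,430, leaving €202.
Education Credit: €326,150 meets or exceeds the €157,100 cutoff, so the credit is €0.
Apprenticeship Credit: €326,150 is at or above €165,400, so the credit is €0.
Working Family Credit: 25% of the €45,150 excess over €281,000 is €11,287.50 ≥ base, so the credit is €0.
Total: €202 + €0 + €0 + €0 = €202.

€202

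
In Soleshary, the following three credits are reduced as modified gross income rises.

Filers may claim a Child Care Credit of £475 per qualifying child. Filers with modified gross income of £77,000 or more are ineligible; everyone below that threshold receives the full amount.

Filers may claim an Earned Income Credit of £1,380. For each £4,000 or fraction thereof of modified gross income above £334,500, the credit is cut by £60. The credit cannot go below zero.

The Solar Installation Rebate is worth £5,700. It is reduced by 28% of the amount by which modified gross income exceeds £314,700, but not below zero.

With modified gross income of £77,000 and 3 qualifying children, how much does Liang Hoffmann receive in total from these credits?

Child Care Credit: base = 3 × £475 = £1,425. £77,000 meets or exceeds the £77,000 cutoff, so the credit is £0.
Earned Income Credit: £77,000 is at or below the £334,500 threshold, so the full £1,380 applies.
Solar Installation Rebate: £77,000 is at or below the £314,700 threshold, so the full £5,700 applies.
Total: £0 + £1,380 + £5,700 = £7,080.

£7,080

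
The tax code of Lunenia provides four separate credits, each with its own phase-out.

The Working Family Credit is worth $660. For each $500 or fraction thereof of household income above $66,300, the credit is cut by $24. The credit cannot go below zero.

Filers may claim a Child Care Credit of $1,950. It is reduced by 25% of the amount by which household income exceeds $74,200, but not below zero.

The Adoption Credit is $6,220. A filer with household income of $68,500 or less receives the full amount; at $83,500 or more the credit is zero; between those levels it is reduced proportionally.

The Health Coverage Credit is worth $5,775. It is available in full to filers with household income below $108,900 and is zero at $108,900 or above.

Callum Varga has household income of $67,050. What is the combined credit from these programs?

Working Family Credit: income exceeds $66,300 by $750, which is 2 full-or-partial $500 increments; reduction = 2 × $24 = $48, leaving $612.
Child Care Credit: $67,050 is at or below the $74,200 threshold, so the full $1,950 applies.
Adoption Credit: $67,050 is at or below the $68,500 threshold, so the full $6,220 applies.
Health Coverage Credit: $67,050 is below the $108,900 cutoff, so the full $5,775 applies.
Total: $612 + $1,950 + $6,220 + $5,775 = $14,557.

$14,557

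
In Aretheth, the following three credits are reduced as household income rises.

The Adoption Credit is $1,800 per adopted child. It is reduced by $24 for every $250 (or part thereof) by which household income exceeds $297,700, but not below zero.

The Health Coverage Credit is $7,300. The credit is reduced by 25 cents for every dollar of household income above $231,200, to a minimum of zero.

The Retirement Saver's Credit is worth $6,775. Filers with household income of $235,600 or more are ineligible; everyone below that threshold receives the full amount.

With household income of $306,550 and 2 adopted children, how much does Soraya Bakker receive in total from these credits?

$2,736

Adoption Credit: base = 2 × $1,800 = $3,600. income exceeds $297,700 by $8,850, which is 36 full-or-partial $250 increments; reduction = 36 × $24 = $864, leaving $2,736.
Health Coverage Credit: 25% of the $75,350 excess over $231,200 is $18,837.50 ≥ base, so the credit is $0.
Retirement Saver's Credit: $306,550 meets or exceeds the $235,600 cutoff, so the credit is $0.
Total: $2,736 + $0 + $0 = $2,736.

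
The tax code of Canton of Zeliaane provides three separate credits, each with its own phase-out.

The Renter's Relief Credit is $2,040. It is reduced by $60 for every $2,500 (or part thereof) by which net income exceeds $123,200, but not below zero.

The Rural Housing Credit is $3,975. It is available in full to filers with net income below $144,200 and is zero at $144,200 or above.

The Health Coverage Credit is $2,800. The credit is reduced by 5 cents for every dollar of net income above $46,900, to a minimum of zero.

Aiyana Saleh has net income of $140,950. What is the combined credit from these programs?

Renter's Relief Credit: income exceeds $123,200 by $17,750, which is 8 full-or-partial $2,500 increments; reduction = 8 × $60 = $480, leaving $1,560.
Rural Housing Credit: $140,950 is below the $144,200 cutoff, so the full $3,975 applies.
Health Coverage Credit: 5% of the $94,050 excess over $46,900 is $4,702.50 ≥ base, so the credit is $0.
Total: $1,560 + $3,975 + $0 = $5,535.

$5,535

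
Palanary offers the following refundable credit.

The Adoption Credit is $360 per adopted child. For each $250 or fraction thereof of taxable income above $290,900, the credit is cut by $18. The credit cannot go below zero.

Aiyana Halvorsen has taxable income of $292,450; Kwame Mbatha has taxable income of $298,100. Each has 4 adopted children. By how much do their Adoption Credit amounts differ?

Aiyana ($292,450): Adoption Credit: base = 4 × $360 = $1,440. income exceeds $290,900 by $1,550, which is 7 full-or-partial $250 increments; reduction = 7 × $18 = $126, leaving $1,314.
Kwame ($298,100): Adoption Credit: base = 4 × $360 = $1,440. income exceeds $290,900 by $7,200, which is 29 full-or-partial $250 increments; reduction = 29 × $18 = $522, leaving $918.
Difference: |$1,314 − $918| = $396.

$396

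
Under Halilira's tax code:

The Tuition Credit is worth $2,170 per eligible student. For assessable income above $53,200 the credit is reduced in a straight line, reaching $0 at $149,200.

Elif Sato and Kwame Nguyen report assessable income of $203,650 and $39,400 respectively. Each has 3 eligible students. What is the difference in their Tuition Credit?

Elif ($203,650): Tuition Credit: base = 3 × $2,170 = $6,510. $203,650 is at or above $149,200, so the credit is $0.
Kwame ($39,400): Tuition Credit: base = 3 × $2,170 = $6,510. $39,400 is at or below the $53,200 threshold, so the full $6,510 applies.
Difference: |$0 − $6,510| = $6,510.

$6,510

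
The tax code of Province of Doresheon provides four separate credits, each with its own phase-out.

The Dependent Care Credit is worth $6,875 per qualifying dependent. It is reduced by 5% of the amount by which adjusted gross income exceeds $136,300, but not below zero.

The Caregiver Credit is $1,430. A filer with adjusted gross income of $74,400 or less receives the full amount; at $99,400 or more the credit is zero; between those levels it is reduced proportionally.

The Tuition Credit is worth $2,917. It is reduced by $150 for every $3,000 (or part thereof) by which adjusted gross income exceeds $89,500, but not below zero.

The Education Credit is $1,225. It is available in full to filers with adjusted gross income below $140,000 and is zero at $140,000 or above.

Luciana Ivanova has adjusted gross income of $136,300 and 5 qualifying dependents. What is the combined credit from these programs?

$36,117

Dependent Care Credit: base = 5 × $6,875 = $34,375. $136,300 is at or below the $136,300 threshold, so the full $34,375 applies.
Caregiver Credit: $136,300 is at or above $99,400, so the credit is $0.
Tuition Credit: income exceeds $89,500 by $46,800, which is 16 full-or-partial $3,000 increments; reduction = 16 × $150 = $2,400, leaving $517.
Education Credit: $136,300 is below the $140,000 cutoff, so the full $1,225 applies.
Total: $34,375 + $0 + $517 + $1,225 = $36,117.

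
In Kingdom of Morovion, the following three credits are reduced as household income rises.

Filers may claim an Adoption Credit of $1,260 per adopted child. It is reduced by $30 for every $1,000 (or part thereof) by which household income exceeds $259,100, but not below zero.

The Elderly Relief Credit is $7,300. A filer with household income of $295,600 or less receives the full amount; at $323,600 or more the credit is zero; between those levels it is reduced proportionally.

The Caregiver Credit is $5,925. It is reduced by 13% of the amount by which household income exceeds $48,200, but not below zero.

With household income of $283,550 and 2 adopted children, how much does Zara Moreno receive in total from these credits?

$9,070

Adoption Credit: base = 2 × $1,260 = $2,520. income exceeds $259,100 by $24,450, which is 25 full-or-partial $1,000 increments; reduction = 25 × $30 = $750, leaving $1,770.
Elderly Relief Credit: $283,550 is at or below the $295,600 threshold, so the full $7,300 applies.
Caregiver Credit: 13% of the $235,350 excess over $48,200 is $30,595.50 ≥ base, so the credit is $0.
Total: $1,770 + $7,300 + $0 = $9,070.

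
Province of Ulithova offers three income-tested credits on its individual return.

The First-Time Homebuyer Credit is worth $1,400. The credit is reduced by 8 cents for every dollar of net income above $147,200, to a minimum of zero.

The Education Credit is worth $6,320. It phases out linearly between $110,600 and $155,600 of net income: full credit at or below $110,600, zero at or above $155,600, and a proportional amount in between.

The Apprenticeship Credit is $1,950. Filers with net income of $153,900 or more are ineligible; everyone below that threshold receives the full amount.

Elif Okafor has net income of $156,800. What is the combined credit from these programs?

$632

First-Time Homebuyer Credit: 8% of the $9,600 excess over $147,200 is $768; credit = $1,400 − $768 = $632.
Education Credit: $156,800 is at or above $155,600, so the credit is $0.
Apprenticeship Credit: $156,800 meets or exceeds the $153,900 cutoff, so the credit is $0.
Total: $632 + $0 + $0 = $632.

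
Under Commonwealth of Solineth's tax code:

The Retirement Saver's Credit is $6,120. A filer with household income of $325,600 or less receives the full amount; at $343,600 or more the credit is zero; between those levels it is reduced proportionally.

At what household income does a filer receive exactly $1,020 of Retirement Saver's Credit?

$340,600

$1,020 is 1,020/6,120 of the full $6,120, so 5,100/6,120 of the $18,000 range has been used: income = $325,600 + $18,000 × 5,100/6,120 = $340,600.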